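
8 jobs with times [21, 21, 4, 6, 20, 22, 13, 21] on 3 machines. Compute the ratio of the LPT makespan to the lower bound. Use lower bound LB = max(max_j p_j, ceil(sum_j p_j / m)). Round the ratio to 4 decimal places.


LPT order: [22, 21, 21, 21, 20, 13, 6, 4]
Machine loads after assignment: [45, 42, 41]
LPT makespan = 45
Lower bound = max(max_job, ceil(total/3)) = max(22, 43) = 43
Ratio = 45 / 43 = 1.0465

1.0465


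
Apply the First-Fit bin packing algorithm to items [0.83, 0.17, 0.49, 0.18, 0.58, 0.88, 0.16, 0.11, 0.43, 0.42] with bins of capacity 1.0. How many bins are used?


Place items sequentially using First-Fit:
  Item 0.83 -> new Bin 1
  Item 0.17 -> Bin 1 (now 1.0)
  Item 0.49 -> new Bin 2
  Item 0.18 -> Bin 2 (now 0.67)
  Item 0.58 -> new Bin 3
  Item 0.88 -> new Bin 4
  Item 0.16 -> Bin 2 (now 0.83)
  Item 0.11 -> Bin 2 (now 0.94)
  Item 0.43 -> new Bin 5
  Item 0.42 -> Bin 3 (now 1.0)
Total bins used = 5

5


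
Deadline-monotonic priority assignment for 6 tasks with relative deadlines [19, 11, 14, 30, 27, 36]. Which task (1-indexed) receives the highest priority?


Sort tasks by relative deadline (ascending):
  Task 2: deadline = 11
  Task 3: deadline = 14
  Task 1: deadline = 19
  Task 5: deadline = 27
  Task 4: deadline = 30
  Task 6: deadline = 36
Priority order (highest first): [2, 3, 1, 5, 4, 6]
Highest priority task = 2

2


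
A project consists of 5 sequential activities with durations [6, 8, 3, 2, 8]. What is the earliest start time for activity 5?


Activity 5 starts after activities 1 through 4 complete.
Predecessor durations: [6, 8, 3, 2]
ES = 6 + 8 + 3 + 2 = 19

19


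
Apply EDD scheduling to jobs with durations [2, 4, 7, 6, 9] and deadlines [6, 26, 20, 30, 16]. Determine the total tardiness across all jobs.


Sort by due date (EDD order): [(2, 6), (9, 16), (7, 20), (4, 26), (6, 30)]
Compute completion times and tardiness:
  Job 1: p=2, d=6, C=2, tardiness=max(0,2-6)=0
  Job 2: p=9, d=16, C=11, tardiness=max(0,11-16)=0
  Job 3: p=7, d=20, C=18, tardiness=max(0,18-20)=0
  Job 4: p=4, d=26, C=22, tardiness=max(0,22-26)=0
  Job 5: p=6, d=30, C=28, tardiness=max(0,28-30)=0
Total tardiness = 0

0


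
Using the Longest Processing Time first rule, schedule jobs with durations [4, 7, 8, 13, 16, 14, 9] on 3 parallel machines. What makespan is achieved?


Sort jobs in decreasing order (LPT): [16, 14, 13, 9, 8, 7, 4]
Assign each job to the least loaded machine:
  Machine 1: jobs [16, 7], load = 23
  Machine 2: jobs [14, 8, 4], load = 26
  Machine 3: jobs [13, 9], load = 22
Makespan = max load = 26

26


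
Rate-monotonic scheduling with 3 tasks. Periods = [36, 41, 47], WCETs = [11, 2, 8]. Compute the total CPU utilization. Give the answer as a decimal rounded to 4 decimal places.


Compute individual utilizations (exact fractions):
  Task 1: C/T = 11/36 (approx. 0.3056)
  Task 2: C/T = 2/41 (approx. 0.0488)
  Task 3: C/T = 8/47 (approx. 0.1702)
Total utilization U = 11/36 + 2/41 + 8/47 = 36389/69372
Rounded to 4 decimal places: U = 0.5245
RM (Liu & Layland) bound for 3 tasks = 0.779763; compare with U = 36389/69372 (approx. 0.524549)
U <= bound, so schedulable by RM sufficient condition.

0.5245


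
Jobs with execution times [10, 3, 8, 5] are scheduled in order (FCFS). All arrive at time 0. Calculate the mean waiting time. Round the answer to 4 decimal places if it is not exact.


FCFS order (as given): [10, 3, 8, 5]
Waiting times:
  Job 1: wait = 0
  Job 2: wait = 10
  Job 3: wait = 13
  Job 4: wait = 21
Sum of waiting times = 44
Average waiting time = 44/4 = 11.0

11.0


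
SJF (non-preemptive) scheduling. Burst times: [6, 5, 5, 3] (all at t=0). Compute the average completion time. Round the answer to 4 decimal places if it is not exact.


SJF order (ascending): [3, 5, 5, 6]
Completion times:
  Job 1: burst=3, C=3
  Job 2: burst=5, C=8
  Job 3: burst=5, C=13
  Job 4: burst=6, C=19
Average completion = 43/4 = 10.75

10.75


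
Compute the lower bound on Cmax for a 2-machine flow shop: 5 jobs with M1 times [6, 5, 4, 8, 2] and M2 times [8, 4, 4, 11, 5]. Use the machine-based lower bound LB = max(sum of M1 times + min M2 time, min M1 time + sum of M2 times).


LB1 = sum(M1 times) + min(M2 times) = 25 + 4 = 29
LB2 = min(M1 times) + sum(M2 times) = 2 + 32 = 34
Lower bound = max(LB1, LB2) = max(29, 34) = 34

34


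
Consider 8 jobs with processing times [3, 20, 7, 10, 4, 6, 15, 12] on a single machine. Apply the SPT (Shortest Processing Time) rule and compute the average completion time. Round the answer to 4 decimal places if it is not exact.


Sort jobs by processing time (SPT order): [3, 4, 6, 7, 10, 12, 15, 20]
Compute completion times sequentially:
  Job 1: processing = 3, completes at 3
  Job 2: processing = 4, completes at 7
  Job 3: processing = 6, completes at 13
  Job 4: processing = 7, completes at 20
  Job 5: processing = 10, completes at 30
  Job 6: processing = 12, completes at 42
  Job 7: processing = 15, completes at 57
  Job 8: processing = 20, completes at 77
Sum of completion times = 249
Average completion time = 249/8 = 31.125

31.125


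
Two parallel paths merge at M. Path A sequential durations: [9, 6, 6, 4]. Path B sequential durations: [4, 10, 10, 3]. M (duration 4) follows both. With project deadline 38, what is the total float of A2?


Forward pass: ES(A2) = sum of predecessors on chain A = 9
EF = ES + duration = 9 + 6 = 15
Backward pass: LF(M) = deadline = 38; LS(M) = 38 - 4 = 34
LF(A2) = LS(M) - sum(successors on chain A) = 34 - 10 = 24
LS = LF - duration = 24 - 6 = 18
Total float = LS - ES = 18 - 9 = 9

9


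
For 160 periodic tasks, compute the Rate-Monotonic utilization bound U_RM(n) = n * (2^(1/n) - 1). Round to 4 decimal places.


Compute 2^(1/160) = 1.0043415673
Subtract 1: 1.0043415673 - 1 = 0.0043415673
Multiply by n: 160 * 0.0043415673 = 0.6946507680
Round to 4 dp: 0.6947

0.6947


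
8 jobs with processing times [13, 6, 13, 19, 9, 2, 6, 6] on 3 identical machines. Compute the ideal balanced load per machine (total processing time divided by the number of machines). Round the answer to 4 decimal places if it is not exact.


Total processing time = 13 + 6 + 13 + 19 + 9 + 2 + 6 + 6 = 74
Number of machines = 3
Ideal balanced load = 74 / 3 = 24.6667

24.6667


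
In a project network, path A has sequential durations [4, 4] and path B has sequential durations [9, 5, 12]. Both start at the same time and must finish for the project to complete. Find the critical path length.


Path A total = 4 + 4 = 8
Path B total = 9 + 5 + 12 = 26
Critical path = longest path = max(8, 26) = 26

26


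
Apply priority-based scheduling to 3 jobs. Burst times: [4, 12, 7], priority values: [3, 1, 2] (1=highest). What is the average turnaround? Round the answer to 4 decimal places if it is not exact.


Sort by priority (ascending = highest first):
Order: [(1, 12), (2, 7), (3, 4)]
Completion times:
  Priority 1, burst=12, C=12
  Priority 2, burst=7, C=19
  Priority 3, burst=4, C=23
Average turnaround = 54/3 = 18.0

18.0


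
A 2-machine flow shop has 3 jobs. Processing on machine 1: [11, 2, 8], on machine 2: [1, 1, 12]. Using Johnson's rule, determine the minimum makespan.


Apply Johnson's rule:
  Group 1 (a <= b): [(3, 8, 12)]
  Group 2 (a > b): [(1, 11, 1), (2, 2, 1)]
Optimal job order: [3, 1, 2]
Schedule:
  Job 3: M1 done at 8, M2 done at 20
  Job 1: M1 done at 19, M2 done at 21
  Job 2: M1 done at 21, M2 done at 22
Makespan = 22

22


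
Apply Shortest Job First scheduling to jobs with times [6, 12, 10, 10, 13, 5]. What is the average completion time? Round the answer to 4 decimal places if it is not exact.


SJF order (ascending): [5, 6, 10, 10, 12, 13]
Completion times:
  Job 1: burst=5, C=5
  Job 2: burst=6, C=11
  Job 3: burst=10, C=21
  Job 4: burst=10, C=31
  Job 5: burst=12, C=43
  Job 6: burst=13, C=56
Average completion = 167/6 = 27.8333

27.8333


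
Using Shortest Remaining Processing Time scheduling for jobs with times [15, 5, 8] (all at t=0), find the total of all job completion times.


Since all jobs arrive at t=0, SRPT equals SPT ordering.
SPT order: [5, 8, 15]
Completion times:
  Job 1: p=5, C=5
  Job 2: p=8, C=13
  Job 3: p=15, C=28
Total completion time = 5 + 13 + 28 = 46

46


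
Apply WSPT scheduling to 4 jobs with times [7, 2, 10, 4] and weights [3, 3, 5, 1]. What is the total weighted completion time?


Compute p/w ratios and sort ascending (WSPT): [(2, 3), (10, 5), (7, 3), (4, 1)]
Compute weighted completion times:
  Job (p=2,w=3): C=2, w*C=3*2=6
  Job (p=10,w=5): C=12, w*C=5*12=60
  Job (p=7,w=3): C=19, w*C=3*19=57
  Job (p=4,w=1): C=23, w*C=1*23=23
Total weighted completion time = 146

146


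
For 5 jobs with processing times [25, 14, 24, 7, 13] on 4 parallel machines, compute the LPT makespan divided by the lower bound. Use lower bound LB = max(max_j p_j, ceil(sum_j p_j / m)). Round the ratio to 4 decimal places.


LPT order: [25, 24, 14, 13, 7]
Machine loads after assignment: [25, 24, 14, 20]
LPT makespan = 25
Lower bound = max(max_job, ceil(total/4)) = max(25, 21) = 25
Ratio = 25 / 25 = 1.0

1.0


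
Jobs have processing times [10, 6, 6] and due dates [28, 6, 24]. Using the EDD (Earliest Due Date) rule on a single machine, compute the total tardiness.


Sort by due date (EDD order): [(6, 6), (6, 24), (10, 28)]
Compute completion times and tardiness:
  Job 1: p=6, d=6, C=6, tardiness=max(0,6-6)=0
  Job 2: p=6, d=24, C=12, tardiness=max(0,12-24)=0
  Job 3: p=10, d=28, C=22, tardiness=max(0,22-28)=0
Total tardiness = 0

0


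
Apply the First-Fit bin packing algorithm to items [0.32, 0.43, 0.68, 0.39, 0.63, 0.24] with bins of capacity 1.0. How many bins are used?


Place items sequentially using First-Fit:
  Item 0.32 -> new Bin 1
  Item 0.43 -> Bin 1 (now 0.75)
  Item 0.68 -> new Bin 2
  Item 0.39 -> new Bin 3
  Item 0.63 -> new Bin 4
  Item 0.24 -> Bin 1 (now 0.99)
Total bins used = 4

4


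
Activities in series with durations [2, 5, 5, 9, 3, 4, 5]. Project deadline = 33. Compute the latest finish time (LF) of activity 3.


LF(activity 3) = deadline - sum of successor durations
Successors: activities 4 through 7 with durations [9, 3, 4, 5]
Sum of successor durations = 21
LF = 33 - 21 = 12

12


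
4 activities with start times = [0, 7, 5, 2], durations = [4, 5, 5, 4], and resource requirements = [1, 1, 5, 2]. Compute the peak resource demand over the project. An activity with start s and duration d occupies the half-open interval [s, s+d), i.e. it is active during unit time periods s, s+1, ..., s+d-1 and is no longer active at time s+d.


Each activity i is active on [start_i, start_i + duration_i).
Compute total resource usage per time slot:
  t=0: active resources = [1], total = 1
  t=1: active resources = [1], total = 1
  t=2: active resources = [1, 2], total = 3
  t=3: active resources = [1, 2], total = 3
  t=4: active resources = [2], total = 2
  t=5: active resources = [5, 2], total = 7
  t=6: active resources = [5], total = 5
  t=7: active resources = [1, 5], total = 6
  t=8: active resources = [1, 5], total = 6
  t=9: active resources = [1, 5], total = 6
  t=10: active resources = [1], total = 1
  t=11: active resources = [1], total = 1
Peak resource demand = 7

7


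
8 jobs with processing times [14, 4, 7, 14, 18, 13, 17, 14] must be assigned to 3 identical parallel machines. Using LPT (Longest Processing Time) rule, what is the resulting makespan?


Sort jobs in decreasing order (LPT): [18, 17, 14, 14, 14, 13, 7, 4]
Assign each job to the least loaded machine:
  Machine 1: jobs [18, 13, 4], load = 35
  Machine 2: jobs [17, 14], load = 31
  Machine 3: jobs [14, 14, 7], load = 35
Makespan = max load = 35

35


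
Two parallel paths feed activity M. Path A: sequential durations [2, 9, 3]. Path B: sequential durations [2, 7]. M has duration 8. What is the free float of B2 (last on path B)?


ES(B2) = sum of predecessors on chain B = 2
EF(B2) = ES + duration = 2 + 7 = 9
Successor of B2 is M. ES(M) = max(sum(A), sum(B)) = max(14, 9) = 14
Free float = ES(successor) - EF(current) = 14 - 9 = 5

5


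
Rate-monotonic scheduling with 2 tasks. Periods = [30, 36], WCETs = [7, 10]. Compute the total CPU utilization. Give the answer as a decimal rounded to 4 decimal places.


Compute individual utilizations (exact fractions):
  Task 1: C/T = 7/30 (approx. 0.2333)
  Task 2: C/T = 10/36 = 5/18 (approx. 0.2778)
Total utilization U = 7/30 + 5/18 = 23/45
Rounded to 4 decimal places: U = 0.5111
RM (Liu & Layland) bound for 2 tasks = 0.828427; compare with U = 23/45 (approx. 0.511111)
U <= bound, so schedulable by RM sufficient condition.

0.5111


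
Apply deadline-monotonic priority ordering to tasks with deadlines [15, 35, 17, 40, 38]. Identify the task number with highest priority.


Sort tasks by relative deadline (ascending):
  Task 1: deadline = 15
  Task 3: deadline = 17
  Task 2: deadline = 35
  Task 5: deadline = 38
  Task 4: deadline = 40
Priority order (highest first): [1, 3, 2, 5, 4]
Highest priority task = 1

1


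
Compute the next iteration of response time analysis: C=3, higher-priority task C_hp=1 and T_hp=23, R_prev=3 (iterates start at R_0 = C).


R_next = C + ceil(R_prev / T_hp) * C_hp
ceil(3 / 23) = ceil(0.1304) = 1
Interference = 1 * 1 = 1
R_next = 3 + 1 = 4

4


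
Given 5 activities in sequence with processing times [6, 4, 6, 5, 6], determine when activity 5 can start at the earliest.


Activity 5 starts after activities 1 through 4 complete.
Predecessor durations: [6, 4, 6, 5]
ES = 6 + 4 + 6 + 5 = 21

21


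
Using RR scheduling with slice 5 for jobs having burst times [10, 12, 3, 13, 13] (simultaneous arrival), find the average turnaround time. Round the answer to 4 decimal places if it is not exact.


Time quantum = 5
Execution trace:
  J1 runs 5 units, time = 5
  J2 runs 5 units, time = 10
  J3 runs 3 units, time = 13
  J4 runs 5 units, time = 18
  J5 runs 5 units, time = 23
  J1 runs 5 units, time = 28
  J2 runs 5 units, time = 33
  J4 runs 5 units, time = 38
  J5 runs 5 units, time = 43
  J2 runs 2 units, time = 45
  J4 runs 3 units, time = 48
  J5 runs 3 units, time = 51
Finish times: [28, 45, 13, 48, 51]
Average turnaround = 185/5 = 37.0

37.0


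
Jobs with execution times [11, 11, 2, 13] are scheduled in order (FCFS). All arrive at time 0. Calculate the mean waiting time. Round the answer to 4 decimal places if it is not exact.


FCFS order (as given): [11, 11, 2, 13]
Waiting times:
  Job 1: wait = 0
  Job 2: wait = 11
  Job 3: wait = 22
  Job 4: wait = 24
Sum of waiting times = 57
Average waiting time = 57/4 = 14.25

14.25


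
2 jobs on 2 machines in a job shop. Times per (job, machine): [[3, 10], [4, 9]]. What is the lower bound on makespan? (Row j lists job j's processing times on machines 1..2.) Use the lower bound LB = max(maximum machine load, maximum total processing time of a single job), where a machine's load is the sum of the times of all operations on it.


Machine loads:
  Machine 1: 3 + 4 = 7
  Machine 2: 10 + 9 = 19
Max machine load = 19
Job totals:
  Job 1: 13
  Job 2: 13
Max job total = 13
Lower bound = max(19, 13) = 19

19


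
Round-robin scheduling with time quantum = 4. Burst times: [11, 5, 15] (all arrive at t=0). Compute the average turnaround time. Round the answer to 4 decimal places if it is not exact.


Time quantum = 4
Execution trace:
  J1 runs 4 units, time = 4
  J2 runs 4 units, time = 8
  J3 runs 4 units, time = 12
  J1 runs 4 units, time = 16
  J2 runs 1 units, time = 17
  J3 runs 4 units, time = 21
  J1 runs 3 units, time = 24
  J3 runs 4 units, time = 28
  J3 runs 3 units, time = 31
Finish times: [24, 17, 31]
Average turnaround = 72/3 = 24.0

24.0


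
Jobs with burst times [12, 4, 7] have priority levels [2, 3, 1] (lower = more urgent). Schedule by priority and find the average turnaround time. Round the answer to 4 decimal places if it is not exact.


Sort by priority (ascending = highest first):
Order: [(1, 7), (2, 12), (3, 4)]
Completion times:
  Priority 1, burst=7, C=7
  Priority 2, burst=12, C=19
  Priority 3, burst=4, C=23
Average turnaround = 49/3 = 16.3333

16.3333


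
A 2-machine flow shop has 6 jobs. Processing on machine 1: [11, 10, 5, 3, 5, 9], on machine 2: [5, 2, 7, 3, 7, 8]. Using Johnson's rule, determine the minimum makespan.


Apply Johnson's rule:
  Group 1 (a <= b): [(4, 3, 3), (3, 5, 7), (5, 5, 7)]
  Group 2 (a > b): [(6, 9, 8), (1, 11, 5), (2, 10, 2)]
Optimal job order: [4, 3, 5, 6, 1, 2]
Schedule:
  Job 4: M1 done at 3, M2 done at 6
  Job 3: M1 done at 8, M2 done at 15
  Job 5: M1 done at 13, M2 done at 22
  Job 6: M1 done at 22, M2 done at 30
  Job 1: M1 done at 33, M2 done at 38
  Job 2: M1 done at 43, M2 done at 45
Makespan = 45

45


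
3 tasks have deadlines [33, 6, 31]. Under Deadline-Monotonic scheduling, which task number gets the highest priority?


Sort tasks by relative deadline (ascending):
  Task 2: deadline = 6
  Task 3: deadline = 31
  Task 1: deadline = 33
Priority order (highest first): [2, 3, 1]
Highest priority task = 2

2


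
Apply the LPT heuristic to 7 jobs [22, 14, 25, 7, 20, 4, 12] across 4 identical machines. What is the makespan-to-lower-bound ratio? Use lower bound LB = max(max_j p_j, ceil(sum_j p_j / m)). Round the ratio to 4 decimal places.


LPT order: [25, 22, 20, 14, 12, 7, 4]
Machine loads after assignment: [25, 26, 27, 26]
LPT makespan = 27
Lower bound = max(max_job, ceil(total/4)) = max(25, 26) = 26
Ratio = 27 / 26 = 1.0385

1.0385


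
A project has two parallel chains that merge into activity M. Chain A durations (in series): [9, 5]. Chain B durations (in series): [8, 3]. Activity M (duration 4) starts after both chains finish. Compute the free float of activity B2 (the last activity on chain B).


ES(B2) = sum of predecessors on chain B = 8
EF(B2) = ES + duration = 8 + 3 = 11
Successor of B2 is M. ES(M) = max(sum(A), sum(B)) = max(14, 11) = 14
Free float = ES(successor) - EF(current) = 14 - 11 = 3

3


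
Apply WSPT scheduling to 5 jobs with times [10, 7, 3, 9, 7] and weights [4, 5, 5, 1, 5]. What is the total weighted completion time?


Compute p/w ratios and sort ascending (WSPT): [(3, 5), (7, 5), (7, 5), (10, 4), (9, 1)]
Compute weighted completion times:
  Job (p=3,w=5): C=3, w*C=5*3=15
  Job (p=7,w=5): C=10, w*C=5*10=50
  Job (p=7,w=5): C=17, w*C=5*17=85
  Job (p=10,w=4): C=27, w*C=4*27=108
  Job (p=9,w=1): C=36, w*C=1*36=36
Total weighted completion time = 294

294


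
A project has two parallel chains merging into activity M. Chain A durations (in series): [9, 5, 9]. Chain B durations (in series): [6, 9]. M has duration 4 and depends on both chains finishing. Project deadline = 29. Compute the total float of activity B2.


Forward pass: ES(B2) = sum of predecessors on chain B = 6
EF = ES + duration = 6 + 9 = 15
Backward pass: LF(M) = deadline = 29; LS(M) = 29 - 4 = 25
LF(B2) = LS(M) - sum(successors on chain B) = 25 - 0 = 25
LS = LF - duration = 25 - 9 = 16
Total float = LS - ES = 16 - 6 = 10

10


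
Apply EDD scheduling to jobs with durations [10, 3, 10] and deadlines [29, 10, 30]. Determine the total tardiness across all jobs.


Sort by due date (EDD order): [(3, 10), (10, 29), (10, 30)]
Compute completion times and tardiness:
  Job 1: p=3, d=10, C=3, tardiness=max(0,3-10)=0
  Job 2: p=10, d=29, C=13, tardiness=max(0,13-29)=0
  Job 3: p=10, d=30, C=23, tardiness=max(0,23-30)=0
Total tardiness = 0

0


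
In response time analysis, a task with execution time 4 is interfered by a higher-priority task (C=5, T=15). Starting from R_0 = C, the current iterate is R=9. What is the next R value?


R_next = C + ceil(R_prev / T_hp) * C_hp
ceil(9 / 15) = ceil(0.6) = 1
Interference = 1 * 5 = 5
R_next = 4 + 5 = 9
R_next = R_prev, so the iteration has converged (response time = 9).

9


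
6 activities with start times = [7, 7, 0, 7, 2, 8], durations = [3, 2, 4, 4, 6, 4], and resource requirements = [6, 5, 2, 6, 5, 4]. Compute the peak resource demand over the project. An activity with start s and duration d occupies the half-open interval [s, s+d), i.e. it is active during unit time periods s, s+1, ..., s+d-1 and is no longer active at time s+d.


Each activity i is active on [start_i, start_i + duration_i).
Compute total resource usage per time slot:
  t=0: active resources = [2], total = 2
  t=1: active resources = [2], total = 2
  t=2: active resources = [2, 5], total = 7
  t=3: active resources = [2, 5], total = 7
  t=4: active resources = [5], total = 5
  t=5: active resources = [5], total = 5
  t=6: active resources = [5], total = 5
  t=7: active resources = [6, 5, 6, 5], total = 22
  t=8: active resources = [6, 5, 6, 4], total = 21
  t=9: active resources = [6, 6, 4], total = 16
  t=10: active resources = [6, 4], total = 10
  t=11: active resources = [4], total = 4
Peak resource demand = 22

22


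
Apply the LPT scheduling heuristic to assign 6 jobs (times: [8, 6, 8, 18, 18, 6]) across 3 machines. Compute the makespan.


Sort jobs in decreasing order (LPT): [18, 18, 8, 8, 6, 6]
Assign each job to the least loaded machine:
  Machine 1: jobs [18, 6], load = 24
  Machine 2: jobs [18], load = 18
  Machine 3: jobs [8, 8, 6], load = 22
Makespan = max load = 24

24


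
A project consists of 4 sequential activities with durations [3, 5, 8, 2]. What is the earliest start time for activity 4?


Activity 4 starts after activities 1 through 3 complete.
Predecessor durations: [3, 5, 8]
ES = 3 + 5 + 8 = 16

16


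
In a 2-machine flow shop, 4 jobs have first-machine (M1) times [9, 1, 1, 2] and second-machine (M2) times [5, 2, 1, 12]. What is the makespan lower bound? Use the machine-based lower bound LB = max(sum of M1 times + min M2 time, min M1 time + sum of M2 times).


LB1 = sum(M1 times) + min(M2 times) = 13 + 1 = 14
LB2 = min(M1 times) + sum(M2 times) = 1 + 20 = 21
Lower bound = max(LB1, LB2) = max(14, 21) = 21

21


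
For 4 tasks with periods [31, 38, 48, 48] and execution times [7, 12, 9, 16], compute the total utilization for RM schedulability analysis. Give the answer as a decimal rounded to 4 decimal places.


Compute individual utilizations (exact fractions):
  Task 1: C/T = 7/31 (approx. 0.2258)
  Task 2: C/T = 12/38 = 6/19 (approx. 0.3158)
  Task 3: C/T = 9/48 = 3/16 (approx. 0.1875)
  Task 4: C/T = 16/48 = 1/3 (approx. 0.3333)
Total utilization U = 7/31 + 6/19 + 3/16 + 1/3 = 30037/28272
Rounded to 4 decimal places: U = 1.0624
RM (Liu & Layland) bound for 4 tasks = 0.756828; compare with U = 30037/28272 (approx. 1.062429)
U > 1, so the task set is not schedulable (processor overloaded).

1.0624


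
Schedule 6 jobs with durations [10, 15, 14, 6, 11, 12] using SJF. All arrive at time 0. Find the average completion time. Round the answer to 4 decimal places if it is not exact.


SJF order (ascending): [6, 10, 11, 12, 14, 15]
Completion times:
  Job 1: burst=6, C=6
  Job 2: burst=10, C=16
  Job 3: burst=11, C=27
  Job 4: burst=12, C=39
  Job 5: burst=14, C=53
  Job 6: burst=15, C=68
Average completion = 209/6 = 34.8333

34.8333


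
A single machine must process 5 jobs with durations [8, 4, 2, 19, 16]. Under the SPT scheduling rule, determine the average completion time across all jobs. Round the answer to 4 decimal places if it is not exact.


Sort jobs by processing time (SPT order): [2, 4, 8, 16, 19]
Compute completion times sequentially:
  Job 1: processing = 2, completes at 2
  Job 2: processing = 4, completes at 6
  Job 3: processing = 8, completes at 14
  Job 4: processing = 16, completes at 30
  Job 5: processing = 19, completes at 49
Sum of completion times = 101
Average completion time = 101/5 = 20.2

20.2


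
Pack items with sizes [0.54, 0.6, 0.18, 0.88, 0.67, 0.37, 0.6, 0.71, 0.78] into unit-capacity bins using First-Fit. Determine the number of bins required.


Place items sequentially using First-Fit:
  Item 0.54 -> new Bin 1
  Item 0.6 -> new Bin 2
  Item 0.18 -> Bin 1 (now 0.72)
  Item 0.88 -> new Bin 3
  Item 0.67 -> new Bin 4
  Item 0.37 -> Bin 2 (now 0.97)
  Item 0.6 -> new Bin 5
  Item 0.71 -> new Bin 6
  Item 0.78 -> new Bin 7
Total bins used = 7

7


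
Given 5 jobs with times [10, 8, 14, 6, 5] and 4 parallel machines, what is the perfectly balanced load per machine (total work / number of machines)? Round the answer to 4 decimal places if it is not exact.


Total processing time = 10 + 8 + 14 + 6 + 5 = 43
Number of machines = 4
Ideal balanced load = 43 / 4 = 10.75

10.75


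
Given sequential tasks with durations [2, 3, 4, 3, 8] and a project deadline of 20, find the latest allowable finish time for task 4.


LF(activity 4) = deadline - sum of successor durations
Successors: activities 5 through 5 with durations [8]
Sum of successor durations = 8
LF = 20 - 8 = 12

12


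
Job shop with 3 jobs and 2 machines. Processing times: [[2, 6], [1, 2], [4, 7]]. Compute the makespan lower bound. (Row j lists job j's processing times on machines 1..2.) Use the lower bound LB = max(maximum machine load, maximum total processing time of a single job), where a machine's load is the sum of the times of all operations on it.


Machine loads:
  Machine 1: 2 + 1 + 4 = 7
  Machine 2: 6 + 2 + 7 = 15
Max machine load = 15
Job totals:
  Job 1: 8
  Job 2: 3
  Job 3: 11
Max job total = 11
Lower bound = max(15, 11) = 15

15


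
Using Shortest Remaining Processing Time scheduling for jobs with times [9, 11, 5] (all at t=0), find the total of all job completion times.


Since all jobs arrive at t=0, SRPT equals SPT ordering.
SPT order: [5, 9, 11]
Completion times:
  Job 1: p=5, C=5
  Job 2: p=9, C=14
  Job 3: p=11, C=25
Total completion time = 5 + 14 + 25 = 44

44


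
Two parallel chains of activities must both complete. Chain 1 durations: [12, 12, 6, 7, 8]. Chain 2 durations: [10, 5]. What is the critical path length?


Path A total = 12 + 12 + 6 + 7 + 8 = 45
Path B total = 10 + 5 = 15
Critical path = longest path = max(45, 15) = 45

45


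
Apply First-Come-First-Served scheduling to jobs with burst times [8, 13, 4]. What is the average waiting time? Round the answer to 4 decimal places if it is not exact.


FCFS order (as given): [8, 13, 4]
Waiting times:
  Job 1: wait = 0
  Job 2: wait = 8
  Job 3: wait = 21
Sum of waiting times = 29
Average waiting time = 29/3 = 9.6667

9.6667


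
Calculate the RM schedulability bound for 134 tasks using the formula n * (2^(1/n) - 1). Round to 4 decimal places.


Compute 2^(1/134) = 1.0051861419
Subtract 1: 1.0051861419 - 1 = 0.0051861419
Multiply by n: 134 * 0.0051861419 = 0.6949430146
Round to 4 dp: 0.6949

0.6949


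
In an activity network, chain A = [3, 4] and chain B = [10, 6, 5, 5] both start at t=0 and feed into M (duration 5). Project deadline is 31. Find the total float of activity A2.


Forward pass: ES(A2) = sum of predecessors on chain A = 3
EF = ES + duration = 3 + 4 = 7
Backward pass: LF(M) = deadline = 31; LS(M) = 31 - 5 = 26
LF(A2) = LS(M) - sum(successors on chain A) = 26 - 0 = 26
LS = LF - duration = 26 - 4 = 22
Total float = LS - ES = 22 - 3 = 19

19


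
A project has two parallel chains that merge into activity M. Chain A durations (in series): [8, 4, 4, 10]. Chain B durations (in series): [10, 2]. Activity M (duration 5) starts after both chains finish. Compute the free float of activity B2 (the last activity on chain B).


ES(B2) = sum of predecessors on chain B = 10
EF(B2) = ES + duration = 10 + 2 = 12
Successor of B2 is M. ES(M) = max(sum(A), sum(B)) = max(26, 12) = 26
Free float = ES(successor) - EF(current) = 26 - 12 = 14

14


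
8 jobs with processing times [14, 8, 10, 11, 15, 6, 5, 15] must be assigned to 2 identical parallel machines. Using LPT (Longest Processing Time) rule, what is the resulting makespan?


Sort jobs in decreasing order (LPT): [15, 15, 14, 11, 10, 8, 6, 5]
Assign each job to the least loaded machine:
  Machine 1: jobs [15, 14, 8, 5], load = 42
  Machine 2: jobs [15, 11, 10, 6], load = 42
Makespan = max load = 42

42


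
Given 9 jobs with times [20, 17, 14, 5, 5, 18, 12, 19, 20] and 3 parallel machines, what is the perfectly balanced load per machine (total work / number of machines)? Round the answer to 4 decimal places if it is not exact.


Total processing time = 20 + 17 + 14 + 5 + 5 + 18 + 12 + 19 + 20 = 130
Number of machines = 3
Ideal balanced load = 130 / 3 = 43.3333

43.3333


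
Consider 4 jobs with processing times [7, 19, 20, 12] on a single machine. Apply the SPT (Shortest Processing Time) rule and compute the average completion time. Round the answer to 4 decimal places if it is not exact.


Sort jobs by processing time (SPT order): [7, 12, 19, 20]
Compute completion times sequentially:
  Job 1: processing = 7, completes at 7
  Job 2: processing = 12, completes at 19
  Job 3: processing = 19, completes at 38
  Job 4: processing = 20, completes at 58
Sum of completion times = 122
Average completion time = 122/4 = 30.5

30.5


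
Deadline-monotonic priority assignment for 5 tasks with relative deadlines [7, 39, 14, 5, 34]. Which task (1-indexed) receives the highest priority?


Sort tasks by relative deadline (ascending):
  Task 4: deadline = 5
  Task 1: deadline = 7
  Task 3: deadline = 14
  Task 5: deadline = 34
  Task 2: deadline = 39
Priority order (highest first): [4, 1, 3, 5, 2]
Highest priority task = 4

4


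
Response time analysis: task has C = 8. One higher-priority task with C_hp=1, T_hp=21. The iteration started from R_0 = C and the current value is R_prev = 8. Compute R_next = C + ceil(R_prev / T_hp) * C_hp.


R_next = C + ceil(R_prev / T_hp) * C_hp
ceil(8 / 21) = ceil(0.381) = 1
Interference = 1 * 1 = 1
R_next = 8 + 1 = 9

9


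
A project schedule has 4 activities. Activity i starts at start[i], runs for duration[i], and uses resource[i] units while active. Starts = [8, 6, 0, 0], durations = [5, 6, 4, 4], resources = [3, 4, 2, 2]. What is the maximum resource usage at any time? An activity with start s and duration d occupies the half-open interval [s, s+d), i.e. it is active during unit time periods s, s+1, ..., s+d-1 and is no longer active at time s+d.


Each activity i is active on [start_i, start_i + duration_i).
Compute total resource usage per time slot:
  t=0: active resources = [2, 2], total = 4
  t=1: active resources = [2, 2], total = 4
  t=2: active resources = [2, 2], total = 4
  t=3: active resources = [2, 2], total = 4
  t=4: active resources = [], total = 0
  t=5: active resources = [], total = 0
  t=6: active resources = [4], total = 4
  t=7: active resources = [4], total = 4
  t=8: active resources = [3, 4], total = 7
  t=9: active resources = [3, 4], total = 7
  t=10: active resources = [3, 4], total = 7
  t=11: active resources = [3, 4], total = 7
  t=12: active resources = [3], total = 3
Peak resource demand = 7

7


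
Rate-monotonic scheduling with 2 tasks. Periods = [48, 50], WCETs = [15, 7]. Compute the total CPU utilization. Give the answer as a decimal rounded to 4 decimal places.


Compute individual utilizations (exact fractions):
  Task 1: C/T = 15/48 = 5/16 (approx. 0.3125)
  Task 2: C/T = 7/50 (approx. 0.14)
Total utilization U = 5/16 + 7/50 = 181/400
Rounded to 4 decimal places: U = 0.4525
RM (Liu & Layland) bound for 2 tasks = 0.828427; compare with U = 181/400 (approx. 0.452500)
U <= bound, so schedulable by RM sufficient condition.

0.4525


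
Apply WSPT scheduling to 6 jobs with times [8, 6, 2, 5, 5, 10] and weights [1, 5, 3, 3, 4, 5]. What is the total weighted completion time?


Compute p/w ratios and sort ascending (WSPT): [(2, 3), (6, 5), (5, 4), (5, 3), (10, 5), (8, 1)]
Compute weighted completion times:
  Job (p=2,w=3): C=2, w*C=3*2=6
  Job (p=6,w=5): C=8, w*C=5*8=40
  Job (p=5,w=4): C=13, w*C=4*13=52
  Job (p=5,w=3): C=18, w*C=3*18=54
  Job (p=10,w=5): C=28, w*C=5*28=140
  Job (p=8,w=1): C=36, w*C=1*36=36
Total weighted completion time = 328

328


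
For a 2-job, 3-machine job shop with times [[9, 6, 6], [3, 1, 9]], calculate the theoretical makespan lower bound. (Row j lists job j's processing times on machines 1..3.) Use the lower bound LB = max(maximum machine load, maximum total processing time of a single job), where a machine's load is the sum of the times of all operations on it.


Machine loads:
  Machine 1: 9 + 3 = 12
  Machine 2: 6 + 1 = 7
  Machine 3: 6 + 9 = 15
Max machine load = 15
Job totals:
  Job 1: 21
  Job 2: 13
Max job total = 21
Lower bound = max(15, 21) = 21

21


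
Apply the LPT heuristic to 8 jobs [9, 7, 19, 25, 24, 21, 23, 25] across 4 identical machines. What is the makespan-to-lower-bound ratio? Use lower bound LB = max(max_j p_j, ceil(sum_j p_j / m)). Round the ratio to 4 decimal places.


LPT order: [25, 25, 24, 23, 21, 19, 9, 7]
Machine loads after assignment: [34, 32, 43, 44]
LPT makespan = 44
Lower bound = max(max_job, ceil(total/4)) = max(25, 39) = 39
Ratio = 44 / 39 = 1.1282

1.1282


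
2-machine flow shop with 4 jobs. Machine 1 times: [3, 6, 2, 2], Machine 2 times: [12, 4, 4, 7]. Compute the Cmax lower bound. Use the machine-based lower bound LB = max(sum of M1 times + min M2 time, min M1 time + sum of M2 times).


LB1 = sum(M1 times) + min(M2 times) = 13 + 4 = 17
LB2 = min(M1 times) + sum(M2 times) = 2 + 27 = 29
Lower bound = max(LB1, LB2) = max(17, 29) = 29

29


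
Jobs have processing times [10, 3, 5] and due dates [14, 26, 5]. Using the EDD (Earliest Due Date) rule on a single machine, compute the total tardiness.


Sort by due date (EDD order): [(5, 5), (10, 14), (3, 26)]
Compute completion times and tardiness:
  Job 1: p=5, d=5, C=5, tardiness=max(0,5-5)=0
  Job 2: p=10, d=14, C=15, tardiness=max(0,15-14)=1
  Job 3: p=3, d=26, C=18, tardiness=max(0,18-26)=0
Total tardiness = 1

1


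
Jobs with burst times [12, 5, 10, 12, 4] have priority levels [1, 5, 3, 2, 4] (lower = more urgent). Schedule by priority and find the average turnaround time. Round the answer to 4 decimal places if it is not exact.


Sort by priority (ascending = highest first):
Order: [(1, 12), (2, 12), (3, 10), (4, 4), (5, 5)]
Completion times:
  Priority 1, burst=12, C=12
  Priority 2, burst=12, C=24
  Priority 3, burst=10, C=34
  Priority 4, burst=4, C=38
  Priority 5, burst=5, C=43
Average turnaround = 151/5 = 30.2

30.2


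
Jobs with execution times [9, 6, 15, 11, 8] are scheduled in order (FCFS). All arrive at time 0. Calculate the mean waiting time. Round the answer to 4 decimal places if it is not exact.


FCFS order (as given): [9, 6, 15, 11, 8]
Waiting times:
  Job 1: wait = 0
  Job 2: wait = 9
  Job 3: wait = 15
  Job 4: wait = 30
  Job 5: wait = 41
Sum of waiting times = 95
Average waiting time = 95/5 = 19.0

19.0


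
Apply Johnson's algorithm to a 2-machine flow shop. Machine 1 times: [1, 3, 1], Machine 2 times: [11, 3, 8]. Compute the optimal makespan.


Apply Johnson's rule:
  Group 1 (a <= b): [(1, 1, 11), (3, 1, 8), (2, 3, 3)]
  Group 2 (a > b): []
Optimal job order: [1, 3, 2]
Schedule:
  Job 1: M1 done at 1, M2 done at 12
  Job 3: M1 done at 2, M2 done at 20
  Job 2: M1 done at 5, M2 done at 23
Makespan = 23

23


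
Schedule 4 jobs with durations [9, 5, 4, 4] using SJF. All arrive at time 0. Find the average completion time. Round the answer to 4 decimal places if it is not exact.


SJF order (ascending): [4, 4, 5, 9]
Completion times:
  Job 1: burst=4, C=4
  Job 2: burst=4, C=8
  Job 3: burst=5, C=13
  Job 4: burst=9, C=22
Average completion = 47/4 = 11.75

11.75


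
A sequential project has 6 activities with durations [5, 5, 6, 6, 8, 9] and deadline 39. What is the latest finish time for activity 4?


LF(activity 4) = deadline - sum of successor durations
Successors: activities 5 through 6 with durations [8, 9]
Sum of successor durations = 17
LF = 39 - 17 = 22

22


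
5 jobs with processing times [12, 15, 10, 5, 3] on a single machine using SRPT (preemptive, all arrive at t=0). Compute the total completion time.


Since all jobs arrive at t=0, SRPT equals SPT ordering.
SPT order: [3, 5, 10, 12, 15]
Completion times:
  Job 1: p=3, C=3
  Job 2: p=5, C=8
  Job 3: p=10, C=18
  Job 4: p=12, C=30
  Job 5: p=15, C=45
Total completion time = 3 + 8 + 18 + 30 + 45 = 104

104


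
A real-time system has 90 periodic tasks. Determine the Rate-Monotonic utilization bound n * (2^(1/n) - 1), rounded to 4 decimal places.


Compute 2^(1/90) = 1.0077313692
Subtract 1: 1.0077313692 - 1 = 0.0077313692
Multiply by n: 90 * 0.0077313692 = 0.6958232280
Round to 4 dp: 0.6958

0.6958


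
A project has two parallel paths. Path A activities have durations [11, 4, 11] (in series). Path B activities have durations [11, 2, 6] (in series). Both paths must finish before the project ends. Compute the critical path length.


Path A total = 11 + 4 + 11 = 26
Path B total = 11 + 2 + 6 = 19
Critical path = longest path = max(26, 19) = 26

26


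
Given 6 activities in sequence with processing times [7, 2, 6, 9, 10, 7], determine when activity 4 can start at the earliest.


Activity 4 starts after activities 1 through 3 complete.
Predecessor durations: [7, 2, 6]
ES = 7 + 2 + 6 = 15

15


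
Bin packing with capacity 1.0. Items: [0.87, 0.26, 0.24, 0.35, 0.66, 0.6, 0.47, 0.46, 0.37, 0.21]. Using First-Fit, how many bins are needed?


Place items sequentially using First-Fit:
  Item 0.87 -> new Bin 1
  Item 0.26 -> new Bin 2
  Item 0.24 -> Bin 2 (now 0.5)
  Item 0.35 -> Bin 2 (now 0.85)
  Item 0.66 -> new Bin 3
  Item 0.6 -> new Bin 4
  Item 0.47 -> new Bin 5
  Item 0.46 -> Bin 5 (now 0.93)
  Item 0.37 -> Bin 4 (now 0.97)
  Item 0.21 -> Bin 3 (now 0.87)
Total bins used = 5

5


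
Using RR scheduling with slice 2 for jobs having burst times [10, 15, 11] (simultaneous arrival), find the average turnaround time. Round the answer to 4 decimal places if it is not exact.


Time quantum = 2
Execution trace:
  J1 runs 2 units, time = 2
  J2 runs 2 units, time = 4
  J3 runs 2 units, time = 6
  J1 runs 2 units, time = 8
  J2 runs 2 units, time = 10
  J3 runs 2 units, time = 12
  J1 runs 2 units, time = 14
  J2 runs 2 units, time = 16
  J3 runs 2 units, time = 18
  J1 runs 2 units, time = 20
  J2 runs 2 units, time = 22
  J3 runs 2 units, time = 24
  J1 runs 2 units, time = 26
  J2 runs 2 units, time = 28
  J3 runs 2 units, time = 30
  J2 runs 2 units, time = 32
  J3 runs 1 units, time = 33
  J2 runs 2 units, time = 35
  J2 runs 1 units, time = 36
Finish times: [26, 36, 33]
Average turnaround = 95/3 = 31.6667

31.6667


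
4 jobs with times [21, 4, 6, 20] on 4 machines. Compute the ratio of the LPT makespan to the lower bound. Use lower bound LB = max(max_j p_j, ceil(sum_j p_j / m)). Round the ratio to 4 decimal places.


LPT order: [21, 20, 6, 4]
Machine loads after assignment: [21, 20, 6, 4]
LPT makespan = 21
Lower bound = max(max_job, ceil(total/4)) = max(21, 13) = 21
Ratio = 21 / 21 = 1.0

1.0


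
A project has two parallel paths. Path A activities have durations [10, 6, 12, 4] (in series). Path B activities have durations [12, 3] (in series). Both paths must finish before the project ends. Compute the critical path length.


Path A total = 10 + 6 + 12 + 4 = 32
Path B total = 12 + 3 = 15
Critical path = longest path = max(32, 15) = 32

32


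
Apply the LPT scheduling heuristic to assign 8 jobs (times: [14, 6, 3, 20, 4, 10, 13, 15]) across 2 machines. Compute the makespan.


Sort jobs in decreasing order (LPT): [20, 15, 14, 13, 10, 6, 4, 3]
Assign each job to the least loaded machine:
  Machine 1: jobs [20, 13, 6, 4], load = 43
  Machine 2: jobs [15, 14, 10, 3], load = 42
Makespan = max load = 43

43


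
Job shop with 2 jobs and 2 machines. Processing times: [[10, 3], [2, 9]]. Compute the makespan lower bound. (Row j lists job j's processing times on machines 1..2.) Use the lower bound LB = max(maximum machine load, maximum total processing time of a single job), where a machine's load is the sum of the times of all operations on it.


Machine loads:
  Machine 1: 10 + 2 = 12
  Machine 2: 3 + 9 = 12
Max machine load = 12
Job totals:
  Job 1: 13
  Job 2: 11
Max job total = 13
Lower bound = max(12, 13) = 13

13


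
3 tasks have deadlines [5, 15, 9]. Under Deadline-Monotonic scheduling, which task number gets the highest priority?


Sort tasks by relative deadline (ascending):
  Task 1: deadline = 5
  Task 3: deadline = 9
  Task 2: deadline = 15
Priority order (highest first): [1, 3, 2]
Highest priority task = 1

1
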